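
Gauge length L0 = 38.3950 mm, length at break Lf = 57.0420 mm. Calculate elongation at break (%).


Formula: Elongation = (Lf - L0) / L0 * 100
Substituting: Elongation = (57.0420 - 38.3950) / 38.3950 * 100
Result: 48.5662 %


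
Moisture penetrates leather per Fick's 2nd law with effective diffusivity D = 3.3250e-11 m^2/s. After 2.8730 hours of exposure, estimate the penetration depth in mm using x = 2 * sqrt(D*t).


t = 2.8730 hr * 3600 = 10342.8000 s
D * t = 3.3250e-11 * 10342.8000 = 3.4390e-07
x = 2 * sqrt(D*t) = 2 * sqrt(3.4390e-07) = 0.00117286 m = 1.1729 mm


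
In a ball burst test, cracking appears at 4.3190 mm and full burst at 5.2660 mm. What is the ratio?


Formula: Ratio = crack / burst
Substituting: Ratio = 4.3190 / 5.2660
Result: 0.8202


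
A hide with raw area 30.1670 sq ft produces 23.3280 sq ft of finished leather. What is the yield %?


Formula: Yield = finished / raw * 100
Substituting: Yield = 23.3280 / 30.1670 * 100
Result: 77.3295 %


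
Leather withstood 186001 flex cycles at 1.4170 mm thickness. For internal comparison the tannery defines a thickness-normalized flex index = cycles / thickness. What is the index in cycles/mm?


Formula: Index = cycles / thickness
Substituting: Index = 186001 / 1.4170
Result: 131263.9379 cycles/mm


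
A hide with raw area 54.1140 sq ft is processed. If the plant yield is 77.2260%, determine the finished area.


Formula: finished = raw * yield / 100
Substituting: finished = 54.1140 * 77.2260 / 100
Result: 41.7901 sq ft


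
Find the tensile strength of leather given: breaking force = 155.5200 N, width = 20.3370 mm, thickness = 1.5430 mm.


Formula: TS = force / (width * thickness)
Substituting: TS = 155.5200 / (20.3370 * 1.5430)
Result: 4.9560 N/mm^2


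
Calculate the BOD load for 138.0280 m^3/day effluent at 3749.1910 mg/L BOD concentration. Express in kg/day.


Formula: BOD_load = volume * conc / 1000
Substituting: BOD_load = 138.0280 * 3749.1910 / 1000
Result: 517.4933 kg/day


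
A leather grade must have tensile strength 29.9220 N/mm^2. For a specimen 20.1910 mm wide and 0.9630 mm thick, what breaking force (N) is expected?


Formula: F = TS * w * t
Substituting: F = 29.9220 * 20.1910 * 0.9630
Result: 581.8014 N


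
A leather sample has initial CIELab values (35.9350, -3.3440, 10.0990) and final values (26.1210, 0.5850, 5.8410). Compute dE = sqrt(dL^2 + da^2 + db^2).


dL = -9.8140, da = 3.9290, db = -4.2580
dE = sqrt((-9.8140)^2 + 3.9290^2 + (-4.2580)^2) = 11.3966


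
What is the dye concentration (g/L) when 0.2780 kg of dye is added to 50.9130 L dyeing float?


Formula: Conc = dye_mass(kg) / volume(L) * 1000
Substituting: Conc = 0.2780 / 50.9130 * 1000
Result: 5.4603 g/L


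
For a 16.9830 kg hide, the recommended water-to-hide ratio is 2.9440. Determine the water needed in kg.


Formula: Water = hide_weight * ratio
Substituting: Water = 16.9830 * 2.9440
Result: 49.9980 kg


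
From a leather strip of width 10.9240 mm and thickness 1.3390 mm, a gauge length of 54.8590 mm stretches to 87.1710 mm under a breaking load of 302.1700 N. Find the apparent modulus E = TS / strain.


TS = F / (w * t) = 302.1700 / (10.9240 * 1.3390) = 20.6580 N/mm^2
strain = (Lf - L0) / L0 = (87.1710 - 54.8590) / 54.8590 = 0.5890
E = TS / strain = 20.6580 / 0.5890 = 35.0730 N/mm^2


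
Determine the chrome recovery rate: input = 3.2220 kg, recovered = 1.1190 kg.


Formula: Recovery = recovered / input * 100
Substituting: Recovery = 1.1190 / 3.2220 * 100
Result: 34.7300 %


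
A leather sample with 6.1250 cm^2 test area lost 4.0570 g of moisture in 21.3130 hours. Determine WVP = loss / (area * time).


Formula: WVP = loss / (area * time)
Substituting: WVP = 4.0570 / (6.1250 * 21.3130)
Result: 0.0310781 g/(cm^2*hr)


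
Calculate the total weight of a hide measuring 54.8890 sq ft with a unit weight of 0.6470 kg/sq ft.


Formula: Weight = area * weight_per_sqft
Substituting: Weight = 54.8890 * 0.6470
Result: 35.5132 kg


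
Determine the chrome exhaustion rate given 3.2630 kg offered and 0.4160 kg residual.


Formula: Uptake = (offered - residual) / offered * 100
Substituting: Uptake = (3.2630 - 0.4160) / 3.2630 * 100
Result: 87.2510 %


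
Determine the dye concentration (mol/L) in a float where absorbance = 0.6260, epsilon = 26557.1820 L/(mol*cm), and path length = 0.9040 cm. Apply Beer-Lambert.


Formula: c = A / (epsilon * l)
Substituting: c = 0.6260 / (26557.1820 * 0.9040)
Result: 2.6075e-05 mol/L


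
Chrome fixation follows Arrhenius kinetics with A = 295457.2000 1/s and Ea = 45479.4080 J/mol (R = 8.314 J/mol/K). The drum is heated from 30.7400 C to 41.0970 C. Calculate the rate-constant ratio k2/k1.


T1 = 30.7400 + 273.15 = 303.8900 K; T2 = 41.0970 + 273.15 = 314.2470 K
k1 = A * exp(-Ea/(R*T1)) = 295457.2000 * exp(-45479.4080/(8.314*303.8900)) = 0.00449685 1/s
k2 = A * exp(-Ea/(R*T2)) = 295457.2000 * exp(-45479.4080/(8.314*314.2470)) = 0.00813882 1/s
k2/k1 = 0.00813882 / 0.00449685 = 1.8099


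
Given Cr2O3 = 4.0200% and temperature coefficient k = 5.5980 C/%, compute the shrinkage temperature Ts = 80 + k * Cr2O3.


Formula: Ts = 80 + k * Cr2O3
Substituting: Ts = 80 + 5.5980 * 4.0200
Result: 102.5040 C


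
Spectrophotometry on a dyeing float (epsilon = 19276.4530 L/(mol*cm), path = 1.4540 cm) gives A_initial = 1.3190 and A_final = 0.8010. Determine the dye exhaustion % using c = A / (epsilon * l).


c_initial = A_i / (epsilon * l) = 1.3190 / (19276.4530 * 1.4540) = 4.7060e-05 mol/L
c_final = A_f / (epsilon * l) = 0.8010 / (19276.4530 * 1.4540) = 2.8579e-05 mol/L
Exhaustion = (c_initial - c_final) / c_initial * 100 = (4.7060e-05 - 2.8579e-05) / 4.7060e-05 * 100 = 39.2722 %


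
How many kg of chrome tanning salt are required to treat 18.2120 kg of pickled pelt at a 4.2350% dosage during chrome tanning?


Formula: Chrome = substrate * pct / 100
Substituting: Chrome = 18.2120 * 4.2350 / 100
Result: 0.7713 kg


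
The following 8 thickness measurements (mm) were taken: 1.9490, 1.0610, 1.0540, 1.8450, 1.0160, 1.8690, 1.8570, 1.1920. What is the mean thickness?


Formula: Average = sum / n
Substituting: Average = 11.8430 / 8
Result: 1.4804 mm


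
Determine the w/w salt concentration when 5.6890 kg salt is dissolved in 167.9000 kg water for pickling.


Formula: Conc = salt / (water + salt) * 100
Substituting: Conc = 5.6890 / (167.9000 + 5.6890) * 100
Result: 3.2773 %


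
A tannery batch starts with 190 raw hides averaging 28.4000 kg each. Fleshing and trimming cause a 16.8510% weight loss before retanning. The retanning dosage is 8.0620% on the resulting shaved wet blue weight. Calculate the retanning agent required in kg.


Total_raw = N * avg_wt = 190 * 28.4000 = 5396.0000 kg
Substrate = Total_raw * (1 - loss/100) = 5396.0000 * (1 - 16.8510/100) = 4486.7200 kg
Retan = Substrate * pct / 100 = 4486.7200 * 8.0620 / 100 = 361.7194 kg


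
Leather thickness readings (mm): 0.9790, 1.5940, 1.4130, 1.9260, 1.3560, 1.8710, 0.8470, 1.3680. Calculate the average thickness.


Formula: Average = sum / n
Substituting: Average = 11.3540 / 8
Result: 1.4193 mm


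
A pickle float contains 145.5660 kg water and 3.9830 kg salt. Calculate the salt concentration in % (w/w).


Formula: Conc = salt / (water + salt) * 100
Substituting: Conc = 3.9830 / (145.5660 + 3.9830) * 100
Result: 2.6633 %


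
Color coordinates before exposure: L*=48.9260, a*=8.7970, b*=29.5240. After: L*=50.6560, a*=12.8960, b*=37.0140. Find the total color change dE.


dL = 1.7300, da = 4.0990, db = 7.4900
dE = sqrt(1.7300^2 + 4.0990^2 + 7.4900^2) = 8.7118


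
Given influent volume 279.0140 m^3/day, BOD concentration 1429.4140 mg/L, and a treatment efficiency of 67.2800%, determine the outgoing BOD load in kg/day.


Load_in = volume * conc / 1000 = 279.0140 * 1429.4140 / 1000 = 398.8265 kg/day
Removed = Load_in * eff / 100 = 398.8265 * 67.2800 / 100 = 268.3305 kg/day
Load_out = Load_in - Removed = 398.8265 - 268.3305 = 130.4960 kg/day


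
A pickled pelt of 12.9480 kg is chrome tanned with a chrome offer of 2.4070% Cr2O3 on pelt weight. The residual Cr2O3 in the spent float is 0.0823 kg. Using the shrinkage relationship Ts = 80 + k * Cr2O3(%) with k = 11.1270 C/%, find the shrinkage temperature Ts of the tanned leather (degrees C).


Offered = pelt * offer_pct / 100 = 12.9480 * 2.4070 / 100 = 0.3117 kg
Uptake = offered - residual = 0.3117 - 0.0823 = 0.2294 kg
Cr2O3% on pelt = uptake / pelt * 100 = 0.2294 / 12.9480 * 100 = 1.7714 %
Ts = 80 + k * Cr2O3% = 80 + 11.1270 * 1.7714 = 99.7102 C


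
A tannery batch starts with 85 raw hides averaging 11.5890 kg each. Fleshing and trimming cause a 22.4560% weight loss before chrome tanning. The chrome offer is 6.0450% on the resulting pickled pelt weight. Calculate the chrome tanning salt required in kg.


Total_raw = N * avg_wt = 85 * 11.5890 = 985.0650 kg
Substrate = Total_raw * (1 - loss/100) = 985.0650 * (1 - 22.4560/100) = 763.8588 kg
Chrome = Substrate * pct / 100 = 763.8588 * 6.0450 / 100 = 46.1753 kg


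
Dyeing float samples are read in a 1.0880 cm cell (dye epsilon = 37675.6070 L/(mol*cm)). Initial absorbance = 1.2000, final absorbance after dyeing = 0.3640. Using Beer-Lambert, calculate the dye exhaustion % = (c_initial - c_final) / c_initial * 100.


c_initial = A_i / (epsilon * l) = 1.2000 / (37675.6070 * 1.0880) = 2.9275e-05 mol/L
c_final = A_f / (epsilon * l) = 0.3640 / (37675.6070 * 1.0880) = 8.8800e-06 mol/L
Exhaustion = (c_initial - c_final) / c_initial * 100 = (2.9275e-05 - 8.8800e-06) / 2.9275e-05 * 100 = 69.6667 %


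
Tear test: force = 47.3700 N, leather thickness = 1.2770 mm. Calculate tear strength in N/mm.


Formula: Tear strength = force / thickness
Substituting: Tear strength = 47.3700 / 1.2770
Result: 37.0948 N/mm


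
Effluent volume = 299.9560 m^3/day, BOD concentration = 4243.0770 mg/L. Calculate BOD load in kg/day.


Formula: BOD_load = volume * conc / 1000
Substituting: BOD_load = 299.9560 * 4243.0770 / 1000
Result: 1272.7364 kg/day


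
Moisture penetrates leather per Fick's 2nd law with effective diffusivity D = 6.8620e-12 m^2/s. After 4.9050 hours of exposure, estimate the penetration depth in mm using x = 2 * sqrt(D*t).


t = 4.9050 hr * 3600 = 17658.0000 s
D * t = 6.8620e-12 * 17658.0000 = 1.2117e-07
x = 2 * sqrt(D*t) = 2 * sqrt(1.2117e-07) = 6.9619e-04 m = 0.6962 mm


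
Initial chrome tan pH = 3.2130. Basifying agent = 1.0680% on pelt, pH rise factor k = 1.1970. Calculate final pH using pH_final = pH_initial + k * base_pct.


Formula: pH_final = pH_initial + k * base_pct
Substituting: pH_final = 3.2130 + 1.1970 * 1.0680
Result: 4.4914


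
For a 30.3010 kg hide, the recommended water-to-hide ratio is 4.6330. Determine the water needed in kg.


Formula: Water = hide_weight * ratio
Substituting: Water = 30.3010 * 4.6330
Result: 140.3845 kg


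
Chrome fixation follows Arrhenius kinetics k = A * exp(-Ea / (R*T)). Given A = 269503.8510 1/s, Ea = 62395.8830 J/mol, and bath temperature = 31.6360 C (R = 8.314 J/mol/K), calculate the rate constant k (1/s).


T_K = T_C + 273.15 = 31.6360 + 273.15 = 304.7860 K
exponent = -Ea / (R * T_K) = -62395.8830 / (8.314 * 304.7860) = -24.6236
k = A * exp(exponent) = 269503.8510 * exp(-24.6236) = 5.4537e-06 1/s


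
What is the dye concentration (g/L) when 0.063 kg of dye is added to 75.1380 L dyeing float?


Formula: Conc = dye_mass(kg) / volume(L) * 1000
Substituting: Conc = 0.063 / 75.1380 * 1000
Result: 0.8385 g/L


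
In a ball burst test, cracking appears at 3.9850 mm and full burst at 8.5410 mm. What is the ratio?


Formula: Ratio = crack / burst
Substituting: Ratio = 3.9850 / 8.5410
Result: 0.4666


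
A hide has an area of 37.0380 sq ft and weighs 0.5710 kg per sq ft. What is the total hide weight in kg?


Formula: Weight = area * weight_per_sqft
Substituting: Weight = 37.0380 * 0.5710
Result: 21.1487 kg


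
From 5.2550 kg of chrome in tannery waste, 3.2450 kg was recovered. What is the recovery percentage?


Formula: Recovery = recovered / input * 100
Substituting: Recovery = 3.2450 / 5.2550 * 100
Result: 61.7507 %


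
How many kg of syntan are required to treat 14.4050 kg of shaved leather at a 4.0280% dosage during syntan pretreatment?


Formula: Syntan = substrate * pct / 100
Substituting: Syntan = 14.4050 * 4.0280 / 100
Result: 0.5802 kg


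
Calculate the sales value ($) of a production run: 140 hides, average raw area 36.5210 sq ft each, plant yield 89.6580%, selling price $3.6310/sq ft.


Raw_total = N * avg_area = 140 * 36.5210 = 5112.9400 sq ft
Finished = Raw_total * yield / 100 = 5112.9400 * 89.6580 / 100 = 4584.1597 sq ft
Value = Finished * price = 4584.1597 * 3.6310 = 16645.0840 $


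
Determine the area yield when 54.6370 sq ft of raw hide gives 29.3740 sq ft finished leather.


Formula: Yield = finished / raw * 100
Substituting: Yield = 29.3740 / 54.6370 * 100
Result: 53.7621 %


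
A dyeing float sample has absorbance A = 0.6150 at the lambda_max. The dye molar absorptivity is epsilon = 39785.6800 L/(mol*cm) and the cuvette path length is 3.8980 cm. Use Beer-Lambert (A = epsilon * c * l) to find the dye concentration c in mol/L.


Formula: c = A / (epsilon * l)
Substituting: c = 0.6150 / (39785.6800 * 3.8980)
Result: 3.9656e-06 mol/L


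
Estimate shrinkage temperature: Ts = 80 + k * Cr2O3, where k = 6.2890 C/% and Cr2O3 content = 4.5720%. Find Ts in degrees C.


Formula: Ts = 80 + k * Cr2O3
Substituting: Ts = 80 + 6.2890 * 4.5720
Result: 108.7533 C


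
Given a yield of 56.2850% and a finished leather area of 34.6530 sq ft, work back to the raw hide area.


Formula: raw = finished * 100 / yield
Substituting: raw = 34.6530 * 100 / 56.2850
Result: 61.5670 sq ft


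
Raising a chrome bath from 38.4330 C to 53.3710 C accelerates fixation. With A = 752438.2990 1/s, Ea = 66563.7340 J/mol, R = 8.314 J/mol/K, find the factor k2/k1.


T1 = 38.4330 + 273.15 = 311.5830 K; T2 = 53.3710 + 273.15 = 326.5210 K
k1 = A * exp(-Ea/(R*T1)) = 752438.2990 * exp(-66563.7340/(8.314*311.5830)) = 5.2136e-06 1/s
k2 = A * exp(-Ea/(R*T2)) = 752438.2990 * exp(-66563.7340/(8.314*326.5210)) = 1.6891e-05 1/s
k2/k1 = 1.6891e-05 / 5.2136e-06 = 3.2399


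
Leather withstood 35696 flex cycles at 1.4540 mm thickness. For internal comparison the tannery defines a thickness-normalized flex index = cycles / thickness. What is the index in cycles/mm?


Formula: Index = cycles / thickness
Substituting: Index = 35696 / 1.4540
Result: 24550.2063 cycles/mm


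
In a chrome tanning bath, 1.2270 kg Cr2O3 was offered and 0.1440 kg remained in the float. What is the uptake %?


Formula: Uptake = (offered - residual) / offered * 100
Substituting: Uptake = (1.2270 - 0.1440) / 1.2270 * 100
Result: 88.2641 %


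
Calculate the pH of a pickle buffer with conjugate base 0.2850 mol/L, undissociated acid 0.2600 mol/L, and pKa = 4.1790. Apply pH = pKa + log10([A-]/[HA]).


ratio = [A-] / [HA] = 0.2850 / 0.2600 = 1.0962
log10(ratio) = 0.0398715
pH = pKa + log10(ratio) = 4.1790 + 0.0398715 = 4.2189


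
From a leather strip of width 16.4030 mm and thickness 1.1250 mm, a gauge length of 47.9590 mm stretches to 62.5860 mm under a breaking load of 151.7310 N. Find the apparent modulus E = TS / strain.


TS = F / (w * t) = 151.7310 / (16.4030 * 1.1250) = 8.2224 N/mm^2
strain = (Lf - L0) / L0 = (62.5860 - 47.9590) / 47.9590 = 0.3050
E = TS / strain = 8.2224 / 0.3050 = 26.9596 N/mm^2


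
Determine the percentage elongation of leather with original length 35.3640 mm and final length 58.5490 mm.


Formula: Elongation = (Lf - L0) / L0 * 100
Substituting: Elongation = (58.5490 - 35.3640) / 35.3640 * 100
Result: 65.5610 %


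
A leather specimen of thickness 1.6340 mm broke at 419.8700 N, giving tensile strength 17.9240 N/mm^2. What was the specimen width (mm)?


Formula: w = F / (TS * t)
Substituting: w = 419.8700 / (17.9240 * 1.6340)
Result: 14.3360 mm


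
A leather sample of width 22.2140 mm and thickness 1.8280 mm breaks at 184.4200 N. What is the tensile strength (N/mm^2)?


Formula: TS = force / (width * thickness)
Substituting: TS = 184.4200 / (22.2140 * 1.8280)
Result: 4.5416 N/mm^2


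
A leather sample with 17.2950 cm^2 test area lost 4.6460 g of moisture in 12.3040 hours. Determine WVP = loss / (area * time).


Formula: WVP = loss / (area * time)
Substituting: WVP = 4.6460 / (17.2950 * 12.3040)
Result: 0.0218329 g/(cm^2*hr)


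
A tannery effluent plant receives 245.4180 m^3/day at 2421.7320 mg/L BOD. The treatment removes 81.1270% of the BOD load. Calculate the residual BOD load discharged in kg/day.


Load_in = volume * conc / 1000 = 245.4180 * 2421.7320 / 1000 = 594.3366 kg/day
Removed = Load_in * eff / 100 = 594.3366 * 81.1270 / 100 = 482.1675 kg/day
Load_out = Load_in - Removed = 594.3366 - 482.1675 = 112.1692 kg/day


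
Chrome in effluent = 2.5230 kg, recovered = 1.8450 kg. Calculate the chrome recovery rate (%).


Formula: Recovery = recovered / input * 100
Substituting: Recovery = 1.8450 / 2.5230 * 100
Result: 73.1272 %


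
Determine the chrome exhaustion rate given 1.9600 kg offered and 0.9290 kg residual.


Formula: Uptake = (offered - residual) / offered * 100
Substituting: Uptake = (1.9600 - 0.9290) / 1.9600 * 100
Result: 52.6020 %


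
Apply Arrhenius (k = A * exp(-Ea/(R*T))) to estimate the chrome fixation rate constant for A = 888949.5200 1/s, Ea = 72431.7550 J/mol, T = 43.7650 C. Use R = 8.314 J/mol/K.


T_K = T_C + 273.15 = 43.7650 + 273.15 = 316.9150 K
exponent = -Ea / (R * T_K) = -72431.7550 / (8.314 * 316.9150) = -27.4901
k = A * exp(exponent) = 888949.5200 * exp(-27.4901) = 1.0235e-06 1/s


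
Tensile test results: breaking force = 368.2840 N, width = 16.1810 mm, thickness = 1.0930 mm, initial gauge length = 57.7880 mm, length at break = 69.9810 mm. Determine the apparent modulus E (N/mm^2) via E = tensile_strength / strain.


TS = F / (w * t) = 368.2840 / (16.1810 * 1.0930) = 20.8237 N/mm^2
strain = (Lf - L0) / L0 = (69.9810 - 57.7880) / 57.7880 = 0.2110
E = TS / strain = 20.8237 / 0.2110 = 98.6926 N/mm^2


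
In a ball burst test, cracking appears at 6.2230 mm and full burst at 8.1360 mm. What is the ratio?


Formula: Ratio = crack / burst
Substituting: Ratio = 6.2230 / 8.1360
Result: 0.7649


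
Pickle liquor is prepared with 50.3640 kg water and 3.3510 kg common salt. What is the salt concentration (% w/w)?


Formula: Conc = salt / (water + salt) * 100
Substituting: Conc = 3.3510 / (50.3640 + 3.3510) * 100
Result: 6.2385 %


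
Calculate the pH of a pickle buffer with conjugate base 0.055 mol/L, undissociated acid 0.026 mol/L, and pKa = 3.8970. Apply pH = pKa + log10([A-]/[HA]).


ratio = [A-] / [HA] = 0.055 / 0.026 = 2.1154
log10(ratio) = 0.3254
pH = pKa + log10(ratio) = 3.8970 + 0.3254 = 4.2224


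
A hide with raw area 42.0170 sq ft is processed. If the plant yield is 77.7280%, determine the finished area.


Formula: finished = raw * yield / 100
Substituting: finished = 42.0170 * 77.7280 / 100
Result: 32.6590 sq ft


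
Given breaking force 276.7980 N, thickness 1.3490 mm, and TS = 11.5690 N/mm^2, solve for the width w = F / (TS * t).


Formula: w = F / (TS * t)
Substituting: w = 276.7980 / (11.5690 * 1.3490)
Result: 17.7360 mm


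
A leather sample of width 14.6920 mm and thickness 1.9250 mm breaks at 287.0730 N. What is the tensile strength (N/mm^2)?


Formula: TS = force / (width * thickness)
Substituting: TS = 287.0730 / (14.6920 * 1.9250)
Result: 10.1503 N/mm^2


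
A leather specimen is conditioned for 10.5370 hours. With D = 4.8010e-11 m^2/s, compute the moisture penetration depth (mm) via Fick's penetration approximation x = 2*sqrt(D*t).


t = 10.5370 hr * 3600 = 37933.2000 s
D * t = 4.8010e-11 * 37933.2000 = 1.8212e-06
x = 2 * sqrt(D*t) = 2 * sqrt(1.8212e-06) = 0.00269902 m = 2.6990 mm


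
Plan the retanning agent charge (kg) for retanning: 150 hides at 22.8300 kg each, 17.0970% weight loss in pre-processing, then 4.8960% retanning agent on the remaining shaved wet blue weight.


Total_raw = N * avg_wt = 150 * 22.8300 = 3424.5000 kg
Substrate = Total_raw * (1 - loss/100) = 3424.5000 * (1 - 17.0970/100) = 2839.0132 kg
Retan = Substrate * pct / 100 = 2839.0132 * 4.8960 / 100 = 138.9981 kg


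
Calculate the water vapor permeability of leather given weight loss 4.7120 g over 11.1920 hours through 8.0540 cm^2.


Formula: WVP = loss / (area * time)
Substituting: WVP = 4.7120 / (8.0540 * 11.1920)
Result: 0.052274 g/(cm^2*hr)


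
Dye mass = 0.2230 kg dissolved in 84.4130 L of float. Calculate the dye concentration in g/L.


Formula: Conc = dye_mass(kg) / volume(L) * 1000
Substituting: Conc = 0.2230 / 84.4130 * 1000
Result: 2.6418 g/L


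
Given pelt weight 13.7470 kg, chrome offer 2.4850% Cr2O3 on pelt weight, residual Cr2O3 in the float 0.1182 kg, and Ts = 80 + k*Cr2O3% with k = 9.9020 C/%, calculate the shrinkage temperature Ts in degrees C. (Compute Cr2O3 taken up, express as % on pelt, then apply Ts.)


Offered = pelt * offer_pct / 100 = 13.7470 * 2.4850 / 100 = 0.3416 kg
Uptake = offered - residual = 0.3416 - 0.1182 = 0.2234 kg
Cr2O3% on pelt = uptake / pelt * 100 = 0.2234 / 13.7470 * 100 = 1.6252 %
Ts = 80 + k * Cr2O3% = 80 + 9.9020 * 1.6252 = 96.0925 C


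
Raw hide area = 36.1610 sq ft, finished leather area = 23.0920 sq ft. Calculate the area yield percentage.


Formula: Yield = finished / raw * 100
Substituting: Yield = 23.0920 / 36.1610 * 100
Result: 63.8589 %


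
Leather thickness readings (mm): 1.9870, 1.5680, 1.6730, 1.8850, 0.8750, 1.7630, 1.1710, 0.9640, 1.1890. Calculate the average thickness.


Formula: Average = sum / n
Substituting: Average = 13.0750 / 9
Result: 1.4528 mm


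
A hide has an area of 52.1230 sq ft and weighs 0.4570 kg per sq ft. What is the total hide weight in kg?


Formula: Weight = area * weight_per_sqft
Substituting: Weight = 52.1230 * 0.4570
Result: 23.8202 kg


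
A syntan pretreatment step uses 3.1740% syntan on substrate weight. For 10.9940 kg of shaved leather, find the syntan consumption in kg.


Formula: Syntan = substrate * pct / 100
Substituting: Syntan = 10.9940 * 3.1740 / 100
Result: 0.3489 kg


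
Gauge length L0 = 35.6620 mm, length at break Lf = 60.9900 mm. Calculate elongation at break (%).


Formula: Elongation = (Lf - L0) / L0 * 100
Substituting: Elongation = (60.9900 - 35.6620) / 35.6620 * 100
Result: 71.0224 %


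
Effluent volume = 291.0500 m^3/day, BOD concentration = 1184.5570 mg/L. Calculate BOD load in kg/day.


Formula: BOD_load = volume * conc / 1000
Substituting: BOD_load = 291.0500 * 1184.5570 / 1000
Result: 344.7653 kg/day


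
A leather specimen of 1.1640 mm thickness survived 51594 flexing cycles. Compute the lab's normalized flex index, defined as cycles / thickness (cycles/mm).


Formula: Index = cycles / thickness
Substituting: Index = 51594 / 1.1640
Result: 44324.7423 cycles/mm


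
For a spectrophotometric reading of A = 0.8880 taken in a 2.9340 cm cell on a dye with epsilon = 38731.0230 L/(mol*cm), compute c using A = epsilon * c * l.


Formula: c = A / (epsilon * l)
Substituting: c = 0.8880 / (38731.0230 * 2.9340)
Result: 7.8144e-06 mol/L


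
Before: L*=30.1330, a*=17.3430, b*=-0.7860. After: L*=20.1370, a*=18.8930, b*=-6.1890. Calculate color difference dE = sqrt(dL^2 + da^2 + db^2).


dL = -9.9960, da = 1.5500, db = -5.4030
dE = sqrt((-9.9960)^2 + 1.5500^2 + (-5.4030)^2) = 11.4680


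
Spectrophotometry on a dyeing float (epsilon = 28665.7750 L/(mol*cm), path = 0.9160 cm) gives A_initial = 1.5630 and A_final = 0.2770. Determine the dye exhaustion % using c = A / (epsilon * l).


c_initial = A_i / (epsilon * l) = 1.5630 / (28665.7750 * 0.9160) = 5.9525e-05 mol/L
c_final = A_f / (epsilon * l) = 0.2770 / (28665.7750 * 0.9160) = 1.0549e-05 mol/L
Exhaustion = (c_initial - c_final) / c_initial * 100 = (5.9525e-05 - 1.0549e-05) / 5.9525e-05 * 100 = 82.2777 %


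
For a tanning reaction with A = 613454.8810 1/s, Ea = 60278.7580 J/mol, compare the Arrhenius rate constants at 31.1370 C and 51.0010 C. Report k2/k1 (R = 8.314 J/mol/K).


T1 = 31.1370 + 273.15 = 304.2870 K; T2 = 51.0010 + 273.15 = 324.1510 K
k1 = A * exp(-Ea/(R*T1)) = 613454.8810 * exp(-60278.7580/(8.314*304.2870)) = 2.7530e-05 1/s
k2 = A * exp(-Ea/(R*T2)) = 613454.8810 * exp(-60278.7580/(8.314*324.1510)) = 1.1856e-04 1/s
k2/k1 = 1.1856e-04 / 2.7530e-05 = 4.3065


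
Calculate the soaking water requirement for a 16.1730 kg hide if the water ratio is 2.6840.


Formula: Water = hide_weight * ratio
Substituting: Water = 16.1730 * 2.6840
Result: 43.4083 kg


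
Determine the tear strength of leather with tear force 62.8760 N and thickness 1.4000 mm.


Formula: Tear strength = force / thickness
Substituting: Tear strength = 62.8760 / 1.4000
Result: 44.9114 N/mm


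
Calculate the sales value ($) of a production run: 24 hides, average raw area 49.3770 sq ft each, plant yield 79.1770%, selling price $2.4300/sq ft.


Raw_total = N * avg_area = 24 * 49.3770 = 1185.0480 sq ft
Finished = Raw_total * yield / 100 = 1185.0480 * 79.1770 / 100 = 938.2855 sq ft
Value = Finished * price = 938.2855 * 2.4300 = 2280.0337 $


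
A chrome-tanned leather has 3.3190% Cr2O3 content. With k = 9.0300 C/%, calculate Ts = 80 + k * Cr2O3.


Formula: Ts = 80 + k * Cr2O3
Substituting: Ts = 80 + 9.0300 * 3.3190
Result: 109.9706 C


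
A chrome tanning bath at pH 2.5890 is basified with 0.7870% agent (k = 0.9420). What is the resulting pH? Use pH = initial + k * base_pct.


Formula: pH_final = pH_initial + k * base_pct
Substituting: pH_final = 2.5890 + 0.9420 * 0.7870
Result: 3.3304


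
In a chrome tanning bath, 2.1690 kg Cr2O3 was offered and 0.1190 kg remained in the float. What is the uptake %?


Formula: Uptake = (offered - residual) / offered * 100
Substituting: Uptake = (2.1690 - 0.1190) / 2.1690 * 100
Result: 94.5136 %


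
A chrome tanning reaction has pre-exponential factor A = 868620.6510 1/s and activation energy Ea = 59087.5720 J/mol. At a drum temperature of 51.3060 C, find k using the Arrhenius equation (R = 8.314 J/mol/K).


T_K = T_C + 273.15 = 51.3060 + 273.15 = 324.4560 K
exponent = -Ea / (R * T_K) = -59087.5720 / (8.314 * 324.4560) = -21.9043
k = A * exp(exponent) = 868620.6510 * exp(-21.9043) = 2.6662e-04 1/s


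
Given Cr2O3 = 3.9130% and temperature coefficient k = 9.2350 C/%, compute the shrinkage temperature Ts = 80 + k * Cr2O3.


Formula: Ts = 80 + k * Cr2O3
Substituting: Ts = 80 + 9.2350 * 3.9130
Result: 116.1366 C


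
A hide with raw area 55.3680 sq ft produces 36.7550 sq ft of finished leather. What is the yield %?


Formula: Yield = finished / raw * 100
Substituting: Yield = 36.7550 / 55.3680 * 100
Result: 66.3831 %


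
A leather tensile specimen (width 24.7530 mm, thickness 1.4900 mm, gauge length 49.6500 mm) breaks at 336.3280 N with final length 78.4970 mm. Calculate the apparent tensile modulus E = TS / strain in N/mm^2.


TS = F / (w * t) = 336.3280 / (24.7530 * 1.4900) = 9.1190 N/mm^2
strain = (Lf - L0) / L0 = (78.4970 - 49.6500) / 49.6500 = 0.5810
E = TS / strain = 9.1190 / 0.5810 = 15.6952 N/mm^2


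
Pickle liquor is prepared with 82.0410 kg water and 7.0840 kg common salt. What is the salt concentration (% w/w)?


Formula: Conc = salt / (water + salt) * 100
Substituting: Conc = 7.0840 / (82.0410 + 7.0840) * 100
Result: 7.9484 %


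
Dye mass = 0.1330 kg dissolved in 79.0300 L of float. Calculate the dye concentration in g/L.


Formula: Conc = dye_mass(kg) / volume(L) * 1000
Substituting: Conc = 0.1330 / 79.0300 * 1000
Result: 1.6829 g/L


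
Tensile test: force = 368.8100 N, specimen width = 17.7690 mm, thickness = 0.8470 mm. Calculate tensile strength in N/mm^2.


Formula: TS = force / (width * thickness)
Substituting: TS = 368.8100 / (17.7690 * 0.8470)
Result: 24.5051 N/mm^2


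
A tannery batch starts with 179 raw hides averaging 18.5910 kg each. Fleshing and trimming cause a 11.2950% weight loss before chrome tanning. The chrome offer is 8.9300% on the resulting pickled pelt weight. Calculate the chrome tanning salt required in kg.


Total_raw = N * avg_wt = 179 * 18.5910 = 3327.7890 kg
Substrate = Total_raw * (1 - loss/100) = 3327.7890 * (1 - 11.2950/100) = 2951.9152 kg
Chrome = Substrate * pct / 100 = 2951.9152 * 8.9300 / 100 = 263.6060 kg


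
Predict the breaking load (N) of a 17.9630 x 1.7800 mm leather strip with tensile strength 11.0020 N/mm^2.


Formula: F = TS * w * t
Substituting: F = 11.0020 * 17.9630 * 1.7800
Result: 351.7795 N


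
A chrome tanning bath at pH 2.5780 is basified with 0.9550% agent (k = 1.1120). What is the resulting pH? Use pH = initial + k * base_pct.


Formula: pH_final = pH_initial + k * base_pct
Substituting: pH_final = 2.5780 + 1.1120 * 0.9550
Result: 3.6400


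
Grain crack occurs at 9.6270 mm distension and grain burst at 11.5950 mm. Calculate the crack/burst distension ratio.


Formula: Ratio = crack / burst
Substituting: Ratio = 9.6270 / 11.5950
Result: 0.8303


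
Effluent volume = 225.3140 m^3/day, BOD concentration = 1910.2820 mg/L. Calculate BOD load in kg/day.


Formula: BOD_load = volume * conc / 1000
Substituting: BOD_load = 225.3140 * 1910.2820 / 1000
Result: 430.4133 kg/day


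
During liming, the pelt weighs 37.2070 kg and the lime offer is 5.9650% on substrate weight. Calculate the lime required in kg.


Formula: Lime = substrate * pct / 100
Substituting: Lime = 37.2070 * 5.9650 / 100
Result: 2.2194 kg


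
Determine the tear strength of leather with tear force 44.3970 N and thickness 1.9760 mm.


Formula: Tear strength = force / thickness
Substituting: Tear strength = 44.3970 / 1.9760
Result: 22.4681 N/mm


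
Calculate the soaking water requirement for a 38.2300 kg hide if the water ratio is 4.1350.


Formula: Water = hide_weight * ratio
Substituting: Water = 38.2300 * 4.1350
Result: 158.0810 kg


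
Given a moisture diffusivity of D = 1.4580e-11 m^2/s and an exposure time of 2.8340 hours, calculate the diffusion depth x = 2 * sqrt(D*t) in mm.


t = 2.8340 hr * 3600 = 10202.4000 s
D * t = 1.4580e-11 * 10202.4000 = 1.4875e-07
x = 2 * sqrt(D*t) = 2 * sqrt(1.4875e-07) = 7.7137e-04 m = 0.7714 mm


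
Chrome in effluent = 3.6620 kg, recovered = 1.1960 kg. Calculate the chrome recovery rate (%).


Formula: Recovery = recovered / input * 100
Substituting: Recovery = 1.1960 / 3.6620 * 100
Result: 32.6597 %


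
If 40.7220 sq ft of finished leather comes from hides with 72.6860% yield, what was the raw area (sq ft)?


Formula: raw = finished * 100 / yield
Substituting: raw = 40.7220 * 100 / 72.6860
Result: 56.0245 sq ft


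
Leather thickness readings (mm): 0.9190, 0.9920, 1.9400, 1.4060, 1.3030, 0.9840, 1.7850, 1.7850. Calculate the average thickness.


Formula: Average = sum / n
Substituting: Average = 11.1140 / 8
Result: 1.3892 mm


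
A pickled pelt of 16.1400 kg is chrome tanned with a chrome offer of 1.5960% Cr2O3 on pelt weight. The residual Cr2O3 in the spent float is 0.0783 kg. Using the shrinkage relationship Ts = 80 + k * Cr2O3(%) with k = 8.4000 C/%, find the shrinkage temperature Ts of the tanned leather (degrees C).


Offered = pelt * offer_pct / 100 = 16.1400 * 1.5960 / 100 = 0.2576 kg
Uptake = offered - residual = 0.2576 - 0.0783 = 0.1793 kg
Cr2O3% on pelt = uptake / pelt * 100 = 0.1793 / 16.1400 * 100 = 1.1109 %
Ts = 80 + k * Cr2O3% = 80 + 8.4000 * 1.1109 = 89.3313 C


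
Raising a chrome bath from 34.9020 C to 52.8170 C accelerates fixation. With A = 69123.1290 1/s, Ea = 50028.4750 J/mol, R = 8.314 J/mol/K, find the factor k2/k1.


T1 = 34.9020 + 273.15 = 308.0520 K; T2 = 52.8170 + 273.15 = 325.9670 K
k1 = A * exp(-Ea/(R*T1)) = 69123.1290 * exp(-50028.4750/(8.314*308.0520)) = 2.2713e-04 1/s
k2 = A * exp(-Ea/(R*T2)) = 69123.1290 * exp(-50028.4750/(8.314*325.9670)) = 6.6453e-04 1/s
k2/k1 = 6.6453e-04 / 2.2713e-04 = 2.9258


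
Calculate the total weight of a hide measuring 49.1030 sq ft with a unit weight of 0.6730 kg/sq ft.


Formula: Weight = area * weight_per_sqft
Substituting: Weight = 49.1030 * 0.6730
Result: 33.0463 kg


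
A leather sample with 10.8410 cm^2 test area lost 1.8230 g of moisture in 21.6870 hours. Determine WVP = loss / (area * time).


Formula: WVP = loss / (area * time)
Substituting: WVP = 1.8230 / (10.8410 * 21.6870)
Result: 0.00775386 g/(cm^2*hr)


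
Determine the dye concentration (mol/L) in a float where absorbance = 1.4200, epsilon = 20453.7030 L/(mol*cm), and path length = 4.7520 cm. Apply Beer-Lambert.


Formula: c = A / (epsilon * l)
Substituting: c = 1.4200 / (20453.7030 * 4.7520)
Result: 1.4610e-05 mol/L


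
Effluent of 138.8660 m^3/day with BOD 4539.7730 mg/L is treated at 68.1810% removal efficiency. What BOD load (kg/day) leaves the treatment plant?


Load_in = volume * conc / 1000 = 138.8660 * 4539.7730 / 1000 = 630.4201 kg/day
Removed = Load_in * eff / 100 = 630.4201 * 68.1810 / 100 = 429.8267 kg/day
Load_out = Load_in - Removed = 630.4201 - 429.8267 = 200.5934 kg/day


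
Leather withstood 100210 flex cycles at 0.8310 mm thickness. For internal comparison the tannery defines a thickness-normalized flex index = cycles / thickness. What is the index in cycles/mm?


Formula: Index = cycles / thickness
Substituting: Index = 100210 / 0.8310
Result: 120589.6510 cycles/mm


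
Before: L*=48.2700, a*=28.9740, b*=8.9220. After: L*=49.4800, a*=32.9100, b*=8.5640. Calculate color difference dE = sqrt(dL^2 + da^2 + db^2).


dL = 1.2100, da = 3.9360, db = -0.3580
dE = sqrt(1.2100^2 + 3.9360^2 + (-0.3580)^2) = 4.1333


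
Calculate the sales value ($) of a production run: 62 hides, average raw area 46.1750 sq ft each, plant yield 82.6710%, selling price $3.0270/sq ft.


Raw_total = N * avg_area = 62 * 46.1750 = 2862.8500 sq ft
Finished = Raw_total * yield / 100 = 2862.8500 * 82.6710 / 100 = 2366.7467 sq ft
Value = Finished * price = 2366.7467 * 3.0270 = 7164.1423 $


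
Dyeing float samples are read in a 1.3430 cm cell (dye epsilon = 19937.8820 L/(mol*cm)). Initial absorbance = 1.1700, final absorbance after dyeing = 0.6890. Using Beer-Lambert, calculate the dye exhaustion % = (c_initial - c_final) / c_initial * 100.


c_initial = A_i / (epsilon * l) = 1.1700 / (19937.8820 * 1.3430) = 4.3695e-05 mol/L
c_final = A_f / (epsilon * l) = 0.6890 / (19937.8820 * 1.3430) = 2.5731e-05 mol/L
Exhaustion = (c_initial - c_final) / c_initial * 100 = (4.3695e-05 - 2.5731e-05) / 4.3695e-05 * 100 = 41.1111 %


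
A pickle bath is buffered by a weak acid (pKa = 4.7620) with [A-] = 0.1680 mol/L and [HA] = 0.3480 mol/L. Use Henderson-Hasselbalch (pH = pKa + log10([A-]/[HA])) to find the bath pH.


ratio = [A-] / [HA] = 0.1680 / 0.3480 = 0.4828
log10(ratio) = -0.3163
pH = pKa + log10(ratio) = 4.7620 - 0.3163 = 4.4457


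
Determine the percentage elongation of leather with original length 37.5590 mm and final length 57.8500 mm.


Formula: Elongation = (Lf - L0) / L0 * 100
Substituting: Elongation = (57.8500 - 37.5590) / 37.5590 * 100
Result: 54.0243 %


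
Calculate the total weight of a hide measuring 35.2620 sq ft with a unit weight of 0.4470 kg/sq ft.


Formula: Weight = area * weight_per_sqft
Substituting: Weight = 35.2620 * 0.4470
Result: 15.7621 kg


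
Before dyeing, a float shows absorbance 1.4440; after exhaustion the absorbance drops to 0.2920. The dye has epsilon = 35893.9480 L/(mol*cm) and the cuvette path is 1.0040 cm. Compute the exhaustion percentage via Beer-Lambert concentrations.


c_initial = A_i / (epsilon * l) = 1.4440 / (35893.9480 * 1.0040) = 4.0069e-05 mol/L
c_final = A_f / (epsilon * l) = 0.2920 / (35893.9480 * 1.0040) = 8.1027e-06 mol/L
Exhaustion = (c_initial - c_final) / c_initial * 100 = (4.0069e-05 - 8.1027e-06) / 4.0069e-05 * 100 = 79.7784 %


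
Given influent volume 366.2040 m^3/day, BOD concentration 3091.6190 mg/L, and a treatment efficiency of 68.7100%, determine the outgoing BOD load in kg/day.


Load_in = volume * conc / 1000 = 366.2040 * 3091.6190 / 1000 = 1132.1632 kg/day
Removed = Load_in * eff / 100 = 1132.1632 * 68.7100 / 100 = 777.9094 kg/day
Load_out = Load_in - Removed = 1132.1632 - 777.9094 = 354.2539 kg/day


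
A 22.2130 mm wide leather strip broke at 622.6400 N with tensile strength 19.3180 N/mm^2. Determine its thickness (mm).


Formula: t = F / (TS * w)
Substituting: t = 622.6400 / (19.3180 * 22.2130)
Result: 1.4510 mm


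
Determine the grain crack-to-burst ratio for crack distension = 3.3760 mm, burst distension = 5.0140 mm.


Formula: Ratio = crack / burst
Substituting: Ratio = 3.3760 / 5.0140
Result: 0.6733


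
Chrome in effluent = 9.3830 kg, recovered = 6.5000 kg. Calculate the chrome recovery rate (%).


Formula: Recovery = recovered / input * 100
Substituting: Recovery = 6.5000 / 9.3830 * 100
Result: 69.2742 %


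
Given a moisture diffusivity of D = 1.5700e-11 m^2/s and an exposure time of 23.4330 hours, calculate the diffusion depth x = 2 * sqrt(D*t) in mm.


t = 23.4330 hr * 3600 = 84358.8000 s
D * t = 1.5700e-11 * 84358.8000 = 1.3244e-06
x = 2 * sqrt(D*t) = 2 * sqrt(1.3244e-06) = 0.00230168 m = 2.3017 mm


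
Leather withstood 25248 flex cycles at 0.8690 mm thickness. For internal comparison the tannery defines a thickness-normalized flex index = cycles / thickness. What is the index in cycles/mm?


Formula: Index = cycles / thickness
Substituting: Index = 25248 / 0.8690
Result: 29054.0852 cycles/mm


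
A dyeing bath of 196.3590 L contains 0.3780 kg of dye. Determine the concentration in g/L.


Formula: Conc = dye_mass(kg) / volume(L) * 1000
Substituting: Conc = 0.3780 / 196.3590 * 1000
Result: 1.9250 g/L


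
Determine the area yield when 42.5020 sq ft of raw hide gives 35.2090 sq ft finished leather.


Formula: Yield = finished / raw * 100
Substituting: Yield = 35.2090 / 42.5020 * 100
Result: 82.8408 %


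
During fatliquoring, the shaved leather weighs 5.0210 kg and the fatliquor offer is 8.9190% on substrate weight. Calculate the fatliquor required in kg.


Formula: Fat = substrate * pct / 100
Substituting: Fat = 5.0210 * 8.9190 / 100
Result: 0.4478 kg


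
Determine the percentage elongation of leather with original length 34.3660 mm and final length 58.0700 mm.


Formula: Elongation = (Lf - L0) / L0 * 100
Substituting: Elongation = (58.0700 - 34.3660) / 34.3660 * 100
Result: 68.9751 %


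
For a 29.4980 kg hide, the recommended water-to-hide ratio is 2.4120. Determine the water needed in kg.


Formula: Water = hide_weight * ratio
Substituting: Water = 29.4980 * 2.4120
Result: 71.1492 kg


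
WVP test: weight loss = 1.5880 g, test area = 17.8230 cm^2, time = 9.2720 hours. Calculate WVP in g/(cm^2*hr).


Formula: WVP = loss / (area * time)
Substituting: WVP = 1.5880 / (17.8230 * 9.2720)
Result: 0.0096094 g/(cm^2*hr)


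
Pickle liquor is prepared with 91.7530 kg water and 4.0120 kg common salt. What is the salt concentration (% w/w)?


Formula: Conc = salt / (water + salt) * 100
Substituting: Conc = 4.0120 / (91.7530 + 4.0120) * 100
Result: 4.1894 %


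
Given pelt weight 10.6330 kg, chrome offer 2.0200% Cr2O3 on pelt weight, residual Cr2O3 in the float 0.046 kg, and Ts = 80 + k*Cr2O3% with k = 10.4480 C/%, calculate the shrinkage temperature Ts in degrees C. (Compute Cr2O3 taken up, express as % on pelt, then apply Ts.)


Offered = pelt * offer_pct / 100 = 10.6330 * 2.0200 / 100 = 0.2148 kg
Uptake = offered - residual = 0.2148 - 0.046 = 0.1688 kg
Cr2O3% on pelt = uptake / pelt * 100 = 0.1688 / 10.6330 * 100 = 1.5874 %
Ts = 80 + k * Cr2O3% = 80 + 10.4480 * 1.5874 = 96.5850 C


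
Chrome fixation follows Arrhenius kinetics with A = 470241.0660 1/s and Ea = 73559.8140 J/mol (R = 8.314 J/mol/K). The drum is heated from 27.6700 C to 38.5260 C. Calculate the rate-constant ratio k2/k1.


T1 = 27.6700 + 273.15 = 300.8200 K; T2 = 38.5260 + 273.15 = 311.6760 K
k1 = A * exp(-Ea/(R*T1)) = 470241.0660 * exp(-73559.8140/(8.314*300.8200)) = 7.9227e-08 1/s
k2 = A * exp(-Ea/(R*T2)) = 470241.0660 * exp(-73559.8140/(8.314*311.6760)) = 2.2069e-07 1/s
k2/k1 = 2.2069e-07 / 7.9227e-08 = 2.7856
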